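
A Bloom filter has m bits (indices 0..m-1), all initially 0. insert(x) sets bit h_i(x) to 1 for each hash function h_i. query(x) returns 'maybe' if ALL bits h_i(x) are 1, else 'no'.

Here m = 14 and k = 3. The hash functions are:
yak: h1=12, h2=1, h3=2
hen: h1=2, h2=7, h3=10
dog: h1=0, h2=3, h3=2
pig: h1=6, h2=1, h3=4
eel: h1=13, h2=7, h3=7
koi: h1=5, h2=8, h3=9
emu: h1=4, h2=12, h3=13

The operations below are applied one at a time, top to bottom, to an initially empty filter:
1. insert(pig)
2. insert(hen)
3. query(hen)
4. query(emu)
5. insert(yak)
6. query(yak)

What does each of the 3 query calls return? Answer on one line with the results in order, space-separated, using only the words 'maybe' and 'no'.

Start: bits=00000000000000
Op 1: insert pig -> sets bits 1 4 6 -> bits=01001010000000
Op 2: insert hen -> sets bits 2 7 10 -> bits=01101011001000
Op 3: query hen -> checks bit2=1, bit7=1, bit10=1 (all 1) -> maybe
Op 4: query emu -> checks bit4=1, bit12=0, bit13=0 (has a 0) -> no
Op 5: insert yak -> sets bits 1 2 12 -> bits=01101011001010
Op 6: query yak -> checks bit1=1, bit2=1, bit12=1 (all 1) -> maybe
Query results in order: maybe no maybe

Answer: maybe no maybe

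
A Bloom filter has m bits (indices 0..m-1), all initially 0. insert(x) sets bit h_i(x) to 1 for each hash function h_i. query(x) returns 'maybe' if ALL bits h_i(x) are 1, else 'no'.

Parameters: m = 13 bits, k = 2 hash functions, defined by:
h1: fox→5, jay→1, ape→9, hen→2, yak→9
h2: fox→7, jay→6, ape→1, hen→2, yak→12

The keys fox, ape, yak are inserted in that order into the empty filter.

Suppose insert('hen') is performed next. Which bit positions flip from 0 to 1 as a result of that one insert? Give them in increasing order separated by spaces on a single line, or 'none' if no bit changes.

Answer: 2

Derivation:
Start: bits=0000000000000
After insert 'fox': sets bits 5 7 -> bits=0000010100000
After insert 'ape': sets bits 1 9 -> bits=0100010101000
After insert 'yak': sets bits 9 12 -> bits=0100010101001
insert 'hen' would touch bits 2; currently bit2=0
Bits that are 0 among those (would change 0->1): 2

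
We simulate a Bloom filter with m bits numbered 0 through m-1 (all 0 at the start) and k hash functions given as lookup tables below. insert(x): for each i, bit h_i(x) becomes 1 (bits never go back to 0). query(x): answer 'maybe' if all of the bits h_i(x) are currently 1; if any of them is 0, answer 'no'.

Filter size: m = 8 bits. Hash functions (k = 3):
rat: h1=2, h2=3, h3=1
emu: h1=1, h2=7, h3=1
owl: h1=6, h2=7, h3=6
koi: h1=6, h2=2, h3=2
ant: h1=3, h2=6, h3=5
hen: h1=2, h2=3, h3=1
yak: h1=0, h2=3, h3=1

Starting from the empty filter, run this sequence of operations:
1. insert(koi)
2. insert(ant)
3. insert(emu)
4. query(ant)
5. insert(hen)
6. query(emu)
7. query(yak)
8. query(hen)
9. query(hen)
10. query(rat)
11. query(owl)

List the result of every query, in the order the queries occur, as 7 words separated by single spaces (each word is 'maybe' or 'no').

Answer: maybe maybe no maybe maybe maybe maybe

Derivation:
Start: bits=00000000
Op 1: insert koi -> sets bits 2 6 -> bits=00100010
Op 2: insert ant -> sets bits 3 5 6 -> bits=00110110
Op 3: insert emu -> sets bits 1 7 -> bits=01110111
Op 4: query ant -> checks bit3=1, bit5=1, bit6=1 (all 1) -> maybe
Op 5: insert hen -> sets bits 1 2 3 -> bits=01110111
Op 6: query emu -> checks bit1=1, bit7=1 (all 1) -> maybe
Op 7: query yak -> checks bit0=0, bit1=1, bit3=1 (has a 0) -> no
Op 8: query hen -> checks bit1=1, bit2=1, bit3=1 (all 1) -> maybe
Op 9: query hen -> checks bit1=1, bit2=1, bit3=1 (all 1) -> maybe
Op 10: query rat -> checks bit1=1, bit2=1, bit3=1 (all 1) -> maybe
Op 11: query owl -> checks bit6=1, bit7=1 (all 1) -> maybe
Query results in order: maybe maybe no maybe maybe maybe maybe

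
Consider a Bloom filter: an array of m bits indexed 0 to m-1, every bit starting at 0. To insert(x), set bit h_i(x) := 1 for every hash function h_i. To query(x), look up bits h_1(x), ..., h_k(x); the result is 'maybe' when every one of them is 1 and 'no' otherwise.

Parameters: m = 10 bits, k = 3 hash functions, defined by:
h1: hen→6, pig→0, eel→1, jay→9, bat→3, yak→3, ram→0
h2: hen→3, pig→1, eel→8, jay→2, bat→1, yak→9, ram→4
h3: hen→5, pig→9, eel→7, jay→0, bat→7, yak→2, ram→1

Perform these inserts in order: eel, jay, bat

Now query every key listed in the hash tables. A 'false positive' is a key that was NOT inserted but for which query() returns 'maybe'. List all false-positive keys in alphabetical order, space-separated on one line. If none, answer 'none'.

Start: bits=0000000000
After insert 'eel': sets bits 1 7 8 -> bits=0100000110
After insert 'jay': sets bits 0 2 9 -> bits=1110000111
After insert 'bat': sets bits 1 3 7 -> bits=1111000111
Not inserted: hen pig ram yak — query each against bits=1111000111:
query hen: checks bit3=1, bit5=0, bit6=0 (has a 0) -> no => not a false positive
query pig: checks bit0=1, bit1=1, bit9=1 (all 1) -> maybe => FALSE POSITIVE
query ram: checks bit0=1, bit1=1, bit4=0 (has a 0) -> no => not a false positive
query yak: checks bit2=1, bit3=1, bit9=1 (all 1) -> maybe => FALSE POSITIVE
False positives (alphabetical): pig yak

Answer: pig yak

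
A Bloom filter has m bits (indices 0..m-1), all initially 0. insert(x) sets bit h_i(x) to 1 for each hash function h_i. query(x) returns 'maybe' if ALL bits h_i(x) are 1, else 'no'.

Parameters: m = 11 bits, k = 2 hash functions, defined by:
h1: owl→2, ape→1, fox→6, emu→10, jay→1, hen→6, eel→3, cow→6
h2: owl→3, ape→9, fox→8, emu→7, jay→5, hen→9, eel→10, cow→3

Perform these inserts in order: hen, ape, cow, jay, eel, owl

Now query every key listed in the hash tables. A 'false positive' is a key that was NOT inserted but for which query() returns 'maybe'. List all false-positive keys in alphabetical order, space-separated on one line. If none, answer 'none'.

Start: bits=00000000000
After insert 'hen': sets bits 6 9 -> bits=00000010010
After insert 'ape': sets bits 1 9 -> bits=01000010010
After insert 'cow': sets bits 3 6 -> bits=01010010010
After insert 'jay': sets bits 1 5 -> bits=01010110010
After insert 'eel': sets bits 3 10 -> bits=01010110011
After insert 'owl': sets bits 2 3 -> bits=01110110011
Not inserted: emu fox — query each against bits=01110110011:
query emu: checks bit7=0, bit10=1 (has a 0) -> no => not a false positive
query fox: checks bit6=1, bit8=0 (has a 0) -> no => not a false positive
False positives (alphabetical): none

Answer: none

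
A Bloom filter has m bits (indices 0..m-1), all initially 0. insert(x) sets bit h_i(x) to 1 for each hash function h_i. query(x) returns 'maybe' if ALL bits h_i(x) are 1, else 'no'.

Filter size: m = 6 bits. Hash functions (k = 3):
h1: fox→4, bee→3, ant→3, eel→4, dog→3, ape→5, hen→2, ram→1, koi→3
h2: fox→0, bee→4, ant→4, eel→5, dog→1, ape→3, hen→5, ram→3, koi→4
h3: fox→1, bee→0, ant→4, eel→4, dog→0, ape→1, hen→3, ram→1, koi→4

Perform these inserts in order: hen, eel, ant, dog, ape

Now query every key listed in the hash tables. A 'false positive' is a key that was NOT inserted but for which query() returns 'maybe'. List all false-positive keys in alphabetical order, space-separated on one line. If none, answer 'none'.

Answer: bee fox koi ram

Derivation:
Start: bits=000000
After insert 'hen': sets bits 2 3 5 -> bits=001101
After insert 'eel': sets bits 4 5 -> bits=001111
After insert 'ant': sets bits 3 4 -> bits=001111
After insert 'dog': sets bits 0 1 3 -> bits=111111
After insert 'ape': sets bits 1 3 5 -> bits=111111
Not inserted: bee fox koi ram — query each against bits=111111:
query bee: checks bit0=1, bit3=1, bit4=1 (all 1) -> maybe => FALSE POSITIVE
query fox: checks bit0=1, bit1=1, bit4=1 (all 1) -> maybe => FALSE POSITIVE
query koi: checks bit3=1, bit4=1 (all 1) -> maybe => FALSE POSITIVE
query ram: checks bit1=1, bit3=1 (all 1) -> maybe => FALSE POSITIVE
False positives (alphabetical): bee fox koi ram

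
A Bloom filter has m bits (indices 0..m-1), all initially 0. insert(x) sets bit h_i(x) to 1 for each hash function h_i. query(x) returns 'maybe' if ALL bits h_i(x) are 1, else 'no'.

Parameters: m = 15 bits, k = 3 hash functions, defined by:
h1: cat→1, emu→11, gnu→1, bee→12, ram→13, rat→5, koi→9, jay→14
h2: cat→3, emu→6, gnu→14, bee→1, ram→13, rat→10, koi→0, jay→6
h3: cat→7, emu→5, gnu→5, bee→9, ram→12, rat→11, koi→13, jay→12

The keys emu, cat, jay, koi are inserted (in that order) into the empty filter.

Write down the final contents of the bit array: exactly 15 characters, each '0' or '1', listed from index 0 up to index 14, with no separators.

Start: bits=000000000000000
After insert 'emu': sets bits 5 6 11 -> bits=000001100001000
After insert 'cat': sets bits 1 3 7 -> bits=010101110001000
After insert 'jay': sets bits 6 12 14 -> bits=010101110001101
After insert 'koi': sets bits 0 9 13 -> bits=110101110101111

Answer: 110101110101111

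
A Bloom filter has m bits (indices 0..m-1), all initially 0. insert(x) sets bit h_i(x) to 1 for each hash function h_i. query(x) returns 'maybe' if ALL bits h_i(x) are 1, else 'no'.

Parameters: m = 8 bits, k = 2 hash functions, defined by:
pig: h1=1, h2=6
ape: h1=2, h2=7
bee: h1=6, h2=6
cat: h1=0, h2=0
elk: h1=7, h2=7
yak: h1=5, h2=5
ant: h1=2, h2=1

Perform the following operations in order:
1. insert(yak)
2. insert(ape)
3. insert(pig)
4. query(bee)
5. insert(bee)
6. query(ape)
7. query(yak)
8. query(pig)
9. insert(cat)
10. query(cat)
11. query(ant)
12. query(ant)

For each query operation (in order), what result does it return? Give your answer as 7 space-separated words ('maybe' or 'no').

Answer: maybe maybe maybe maybe maybe maybe maybe

Derivation:
Start: bits=00000000
Op 1: insert yak -> sets bits 5 -> bits=00000100
Op 2: insert ape -> sets bits 2 7 -> bits=00100101
Op 3: insert pig -> sets bits 1 6 -> bits=01100111
Op 4: query bee -> checks bit6=1 (all 1) -> maybe
Op 5: insert bee -> sets bits 6 -> bits=01100111
Op 6: query ape -> checks bit2=1, bit7=1 (all 1) -> maybe
Op 7: query yak -> checks bit5=1 (all 1) -> maybe
Op 8: query pig -> checks bit1=1, bit6=1 (all 1) -> maybe
Op 9: insert cat -> sets bits 0 -> bits=11100111
Op 10: query cat -> checks bit0=1 (all 1) -> maybe
Op 11: query ant -> checks bit1=1, bit2=1 (all 1) -> maybe
Op 12: query ant -> checks bit1=1, bit2=1 (all 1) -> maybe
Query results in order: maybe maybe maybe maybe maybe maybe maybe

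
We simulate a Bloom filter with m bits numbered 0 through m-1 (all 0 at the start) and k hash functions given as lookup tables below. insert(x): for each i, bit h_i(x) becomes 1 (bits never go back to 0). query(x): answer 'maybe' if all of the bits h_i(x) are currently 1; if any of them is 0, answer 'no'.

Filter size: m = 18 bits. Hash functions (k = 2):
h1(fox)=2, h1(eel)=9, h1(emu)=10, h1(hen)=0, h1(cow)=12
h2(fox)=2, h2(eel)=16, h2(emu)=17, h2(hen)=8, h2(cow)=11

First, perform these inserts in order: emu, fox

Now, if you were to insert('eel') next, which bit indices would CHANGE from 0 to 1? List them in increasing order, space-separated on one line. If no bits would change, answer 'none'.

Answer: 9 16

Derivation:
Start: bits=000000000000000000
After insert 'emu': sets bits 10 17 -> bits=000000000010000001
After insert 'fox': sets bits 2 -> bits=001000000010000001
insert 'eel' would touch bits 9 16; currently bit9=0, bit16=0
Bits that are 0 among those (would change 0->1): 9 16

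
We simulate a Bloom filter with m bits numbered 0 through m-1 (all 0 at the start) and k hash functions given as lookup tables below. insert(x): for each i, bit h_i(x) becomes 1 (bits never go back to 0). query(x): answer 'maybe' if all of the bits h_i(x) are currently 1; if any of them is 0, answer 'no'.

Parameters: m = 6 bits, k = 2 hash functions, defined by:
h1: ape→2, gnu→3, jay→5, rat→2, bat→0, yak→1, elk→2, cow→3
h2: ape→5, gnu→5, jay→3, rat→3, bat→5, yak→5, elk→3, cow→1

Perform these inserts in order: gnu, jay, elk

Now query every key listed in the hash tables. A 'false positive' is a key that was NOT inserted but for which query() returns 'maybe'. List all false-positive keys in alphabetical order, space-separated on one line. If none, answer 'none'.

Start: bits=000000
After insert 'gnu': sets bits 3 5 -> bits=000101
After insert 'jay': sets bits 3 5 -> bits=000101
After insert 'elk': sets bits 2 3 -> bits=001101
Not inserted: ape bat cow rat yak — query each against bits=001101:
query ape: checks bit2=1, bit5=1 (all 1) -> maybe => FALSE POSITIVE
query bat: checks bit0=0, bit5=1 (has a 0) -> no => not a false positive
query cow: checks bit1=0, bit3=1 (has a 0) -> no => not a false positive
query rat: checks bit2=1, bit3=1 (all 1) -> maybe => FALSE POSITIVE
query yak: checks bit1=0, bit5=1 (has a 0) -> no => not a false positive
False positives (alphabetical): ape rat

Answer: ape rat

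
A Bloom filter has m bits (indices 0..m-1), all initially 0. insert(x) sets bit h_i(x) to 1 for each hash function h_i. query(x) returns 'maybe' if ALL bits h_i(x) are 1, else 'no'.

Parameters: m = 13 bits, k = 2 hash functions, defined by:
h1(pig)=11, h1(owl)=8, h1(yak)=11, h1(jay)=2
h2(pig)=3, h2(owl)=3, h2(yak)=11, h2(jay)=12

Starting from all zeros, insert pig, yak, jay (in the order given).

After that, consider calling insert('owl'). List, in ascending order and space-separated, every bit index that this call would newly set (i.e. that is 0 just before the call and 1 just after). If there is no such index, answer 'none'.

Answer: 8

Derivation:
Start: bits=0000000000000
After insert 'pig': sets bits 3 11 -> bits=0001000000010
After insert 'yak': sets bits 11 -> bits=0001000000010
After insert 'jay': sets bits 2 12 -> bits=0011000000011
insert 'owl' would touch bits 3 8; currently bit3=1, bit8=0
Bits that are 0 among those (would change 0->1): 8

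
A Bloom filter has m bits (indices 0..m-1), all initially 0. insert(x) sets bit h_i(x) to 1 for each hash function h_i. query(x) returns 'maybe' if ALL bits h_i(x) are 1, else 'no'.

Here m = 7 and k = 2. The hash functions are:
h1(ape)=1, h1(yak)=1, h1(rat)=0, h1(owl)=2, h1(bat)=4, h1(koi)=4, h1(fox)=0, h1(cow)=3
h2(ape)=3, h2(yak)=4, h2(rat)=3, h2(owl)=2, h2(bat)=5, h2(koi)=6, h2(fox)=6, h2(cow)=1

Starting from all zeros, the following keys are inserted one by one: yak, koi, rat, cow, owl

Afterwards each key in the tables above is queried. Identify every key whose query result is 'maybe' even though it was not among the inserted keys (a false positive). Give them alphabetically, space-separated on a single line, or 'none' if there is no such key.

Answer: ape fox

Derivation:
Start: bits=0000000
After insert 'yak': sets bits 1 4 -> bits=0100100
After insert 'koi': sets bits 4 6 -> bits=0100101
After insert 'rat': sets bits 0 3 -> bits=1101101
After insert 'cow': sets bits 1 3 -> bits=1101101
After insert 'owl': sets bits 2 -> bits=1111101
Not inserted: ape bat fox — query each against bits=1111101:
query ape: checks bit1=1, bit3=1 (all 1) -> maybe => FALSE POSITIVE
query bat: checks bit4=1, bit5=0 (has a 0) -> no => not a false positive
query fox: checks bit0=1, bit6=1 (all 1) -> maybe => FALSE POSITIVE
False positives (alphabetical): ape fox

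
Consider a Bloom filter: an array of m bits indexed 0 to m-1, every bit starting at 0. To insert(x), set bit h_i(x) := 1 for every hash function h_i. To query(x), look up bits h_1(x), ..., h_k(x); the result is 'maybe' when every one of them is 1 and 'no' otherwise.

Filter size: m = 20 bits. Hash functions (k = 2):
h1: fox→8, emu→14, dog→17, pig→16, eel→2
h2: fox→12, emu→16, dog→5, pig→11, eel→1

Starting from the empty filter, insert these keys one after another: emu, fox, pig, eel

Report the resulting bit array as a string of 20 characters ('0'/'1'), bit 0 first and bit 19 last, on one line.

Answer: 01100000100110101000

Derivation:
Start: bits=00000000000000000000
After insert 'emu': sets bits 14 16 -> bits=00000000000000101000
After insert 'fox': sets bits 8 12 -> bits=00000000100010101000
After insert 'pig': sets bits 11 16 -> bits=00000000100110101000
After insert 'eel': sets bits 1 2 -> bits=01100000100110101000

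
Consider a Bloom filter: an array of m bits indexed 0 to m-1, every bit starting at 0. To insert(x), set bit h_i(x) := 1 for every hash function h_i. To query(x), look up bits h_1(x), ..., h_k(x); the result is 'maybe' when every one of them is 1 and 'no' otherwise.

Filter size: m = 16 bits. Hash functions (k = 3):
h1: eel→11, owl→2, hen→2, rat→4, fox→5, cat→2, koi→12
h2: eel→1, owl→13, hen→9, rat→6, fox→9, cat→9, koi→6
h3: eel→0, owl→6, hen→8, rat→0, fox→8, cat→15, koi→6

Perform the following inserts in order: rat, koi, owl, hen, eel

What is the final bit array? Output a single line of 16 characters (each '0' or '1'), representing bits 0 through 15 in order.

Start: bits=0000000000000000
After insert 'rat': sets bits 0 4 6 -> bits=1000101000000000
After insert 'koi': sets bits 6 12 -> bits=1000101000001000
After insert 'owl': sets bits 2 6 13 -> bits=1010101000001100
After insert 'hen': sets bits 2 8 9 -> bits=1010101011001100
After insert 'eel': sets bits 0 1 11 -> bits=1110101011011100

Answer: 1110101011011100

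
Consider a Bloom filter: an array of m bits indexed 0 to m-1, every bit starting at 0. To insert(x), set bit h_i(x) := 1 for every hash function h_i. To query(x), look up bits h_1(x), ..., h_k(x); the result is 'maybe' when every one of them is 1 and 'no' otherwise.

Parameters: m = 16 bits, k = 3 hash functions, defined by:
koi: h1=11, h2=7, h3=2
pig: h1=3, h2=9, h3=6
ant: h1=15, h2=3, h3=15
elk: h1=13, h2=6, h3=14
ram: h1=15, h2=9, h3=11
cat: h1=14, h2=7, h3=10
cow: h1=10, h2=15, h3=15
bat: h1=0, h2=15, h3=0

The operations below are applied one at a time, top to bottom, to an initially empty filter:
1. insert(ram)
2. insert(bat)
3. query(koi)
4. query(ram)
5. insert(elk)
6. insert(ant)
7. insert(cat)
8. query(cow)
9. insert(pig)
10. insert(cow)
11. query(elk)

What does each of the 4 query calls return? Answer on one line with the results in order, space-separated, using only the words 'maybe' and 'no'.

Start: bits=0000000000000000
Op 1: insert ram -> sets bits 9 11 15 -> bits=0000000001010001
Op 2: insert bat -> sets bits 0 15 -> bits=1000000001010001
Op 3: query koi -> checks bit2=0, bit7=0, bit11=1 (has a 0) -> no
Op 4: query ram -> checks bit9=1, bit11=1, bit15=1 (all 1) -> maybe
Op 5: insert elk -> sets bits 6 13 14 -> bits=1000001001010111
Op 6: insert ant -> sets bits 3 15 -> bits=1001001001010111
Op 7: insert cat -> sets bits 7 10 14 -> bits=1001001101110111
Op 8: query cow -> checks bit10=1, bit15=1 (all 1) -> maybe
Op 9: insert pig -> sets bits 3 6 9 -> bits=1001001101110111
Op 10: insert cow -> sets bits 10 15 -> bits=1001001101110111
Op 11: query elk -> checks bit6=1, bit13=1, bit14=1 (all 1) -> maybe
Query results in order: no maybe maybe maybe

Answer: no maybe maybe maybe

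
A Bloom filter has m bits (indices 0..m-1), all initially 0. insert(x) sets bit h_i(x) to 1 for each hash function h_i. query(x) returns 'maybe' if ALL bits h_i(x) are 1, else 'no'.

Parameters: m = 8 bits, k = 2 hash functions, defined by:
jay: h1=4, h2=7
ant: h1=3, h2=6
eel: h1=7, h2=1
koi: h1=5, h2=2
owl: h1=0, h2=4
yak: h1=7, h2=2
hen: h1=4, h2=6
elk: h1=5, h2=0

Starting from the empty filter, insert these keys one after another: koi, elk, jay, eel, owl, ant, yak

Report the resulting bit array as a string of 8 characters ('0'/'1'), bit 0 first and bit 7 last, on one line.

Start: bits=00000000
After insert 'koi': sets bits 2 5 -> bits=00100100
After insert 'elk': sets bits 0 5 -> bits=10100100
After insert 'jay': sets bits 4 7 -> bits=10101101
After insert 'eel': sets bits 1 7 -> bits=11101101
After insert 'owl': sets bits 0 4 -> bits=11101101
After insert 'ant': sets bits 3 6 -> bits=11111111
After insert 'yak': sets bits 2 7 -> bits=11111111

Answer: 11111111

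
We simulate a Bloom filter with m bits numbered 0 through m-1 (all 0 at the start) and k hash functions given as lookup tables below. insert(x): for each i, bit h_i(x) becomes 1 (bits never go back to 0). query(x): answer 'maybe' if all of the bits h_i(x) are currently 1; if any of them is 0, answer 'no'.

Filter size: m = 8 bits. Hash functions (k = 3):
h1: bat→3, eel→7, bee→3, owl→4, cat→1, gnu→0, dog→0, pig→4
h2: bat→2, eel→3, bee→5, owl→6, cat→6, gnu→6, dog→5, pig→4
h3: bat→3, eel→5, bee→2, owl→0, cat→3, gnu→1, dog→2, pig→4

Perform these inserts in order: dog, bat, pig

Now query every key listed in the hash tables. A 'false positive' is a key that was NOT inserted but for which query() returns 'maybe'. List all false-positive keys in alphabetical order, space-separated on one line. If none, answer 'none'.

Answer: bee

Derivation:
Start: bits=00000000
After insert 'dog': sets bits 0 2 5 -> bits=10100100
After insert 'bat': sets bits 2 3 -> bits=10110100
After insert 'pig': sets bits 4 -> bits=10111100
Not inserted: bee cat eel gnu owl — query each against bits=10111100:
query bee: checks bit2=1, bit3=1, bit5=1 (all 1) -> maybe => FALSE POSITIVE
query cat: checks bit1=0, bit3=1, bit6=0 (has a 0) -> no => not a false positive
query eel: checks bit3=1, bit5=1, bit7=0 (has a 0) -> no => not a false positive
query gnu: checks bit0=1, bit1=0, bit6=0 (has a 0) -> no => not a false positive
query owl: checks bit0=1, bit4=1, bit6=0 (has a 0) -> no => not a false positive
False positives (alphabetical): bee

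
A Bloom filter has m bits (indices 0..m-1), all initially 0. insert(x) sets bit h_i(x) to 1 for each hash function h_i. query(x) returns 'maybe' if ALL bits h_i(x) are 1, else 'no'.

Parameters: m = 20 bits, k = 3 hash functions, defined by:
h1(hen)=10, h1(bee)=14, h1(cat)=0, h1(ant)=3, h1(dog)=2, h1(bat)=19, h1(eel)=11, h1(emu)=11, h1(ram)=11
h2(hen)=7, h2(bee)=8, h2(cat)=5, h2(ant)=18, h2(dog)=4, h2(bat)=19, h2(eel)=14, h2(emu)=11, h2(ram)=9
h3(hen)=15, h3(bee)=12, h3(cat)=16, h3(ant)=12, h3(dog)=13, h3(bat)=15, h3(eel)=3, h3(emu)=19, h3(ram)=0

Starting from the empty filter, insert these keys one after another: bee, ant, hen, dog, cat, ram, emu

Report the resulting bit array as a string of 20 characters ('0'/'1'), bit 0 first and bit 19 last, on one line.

Start: bits=00000000000000000000
After insert 'bee': sets bits 8 12 14 -> bits=00000000100010100000
After insert 'ant': sets bits 3 12 18 -> bits=00010000100010100010
After insert 'hen': sets bits 7 10 15 -> bits=00010001101010110010
After insert 'dog': sets bits 2 4 13 -> bits=00111001101011110010
After insert 'cat': sets bits 0 5 16 -> bits=10111101101011111010
After insert 'ram': sets bits 0 9 11 -> bits=10111101111111111010
After insert 'emu': sets bits 11 19 -> bits=10111101111111111011

Answer: 10111101111111111011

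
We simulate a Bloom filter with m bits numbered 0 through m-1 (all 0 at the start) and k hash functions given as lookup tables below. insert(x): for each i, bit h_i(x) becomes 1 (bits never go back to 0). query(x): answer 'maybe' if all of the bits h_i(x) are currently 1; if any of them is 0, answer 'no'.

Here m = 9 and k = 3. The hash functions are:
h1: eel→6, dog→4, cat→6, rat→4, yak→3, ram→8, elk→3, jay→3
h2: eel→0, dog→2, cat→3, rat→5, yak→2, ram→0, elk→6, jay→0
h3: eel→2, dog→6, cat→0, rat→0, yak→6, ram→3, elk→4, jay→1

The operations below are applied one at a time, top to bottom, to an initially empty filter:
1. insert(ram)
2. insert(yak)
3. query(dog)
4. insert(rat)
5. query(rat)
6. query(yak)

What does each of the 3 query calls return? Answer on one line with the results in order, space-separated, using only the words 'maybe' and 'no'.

Answer: no maybe maybe

Derivation:
Start: bits=000000000
Op 1: insert ram -> sets bits 0 3 8 -> bits=100100001
Op 2: insert yak -> sets bits 2 3 6 -> bits=101100101
Op 3: query dog -> checks bit2=1, bit4=0, bit6=1 (has a 0) -> no
Op 4: insert rat -> sets bits 0 4 5 -> bits=101111101
Op 5: query rat -> checks bit0=1, bit4=1, bit5=1 (all 1) -> maybe
Op 6: query yak -> checks bit2=1, bit3=1, bit6=1 (all 1) -> maybe
Query results in order: no maybe maybe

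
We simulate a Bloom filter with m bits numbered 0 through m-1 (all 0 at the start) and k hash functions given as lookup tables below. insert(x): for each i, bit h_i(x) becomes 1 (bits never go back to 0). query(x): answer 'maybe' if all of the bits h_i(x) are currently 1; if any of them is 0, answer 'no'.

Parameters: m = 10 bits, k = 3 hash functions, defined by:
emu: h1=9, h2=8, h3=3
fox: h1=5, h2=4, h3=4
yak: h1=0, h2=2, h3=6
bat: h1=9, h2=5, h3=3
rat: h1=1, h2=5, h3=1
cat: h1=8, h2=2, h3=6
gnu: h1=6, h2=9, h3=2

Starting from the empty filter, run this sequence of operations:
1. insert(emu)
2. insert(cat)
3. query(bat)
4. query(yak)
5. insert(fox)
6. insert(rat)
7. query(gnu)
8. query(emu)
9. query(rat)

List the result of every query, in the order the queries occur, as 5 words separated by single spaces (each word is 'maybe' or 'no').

Start: bits=0000000000
Op 1: insert emu -> sets bits 3 8 9 -> bits=0001000011
Op 2: insert cat -> sets bits 2 6 8 -> bits=0011001011
Op 3: query bat -> checks bit3=1, bit5=0, bit9=1 (has a 0) -> no
Op 4: query yak -> checks bit0=0, bit2=1, bit6=1 (has a 0) -> no
Op 5: insert fox -> sets bits 4 5 -> bits=0011111011
Op 6: insert rat -> sets bits 1 5 -> bits=0111111011
Op 7: query gnu -> checks bit2=1, bit6=1, bit9=1 (all 1) -> maybe
Op 8: query emu -> checks bit3=1, bit8=1, bit9=1 (all 1) -> maybe
Op 9: query rat -> checks bit1=1, bit5=1 (all 1) -> maybe
Query results in order: no no maybe maybe maybe

Answer: no no maybe maybe maybe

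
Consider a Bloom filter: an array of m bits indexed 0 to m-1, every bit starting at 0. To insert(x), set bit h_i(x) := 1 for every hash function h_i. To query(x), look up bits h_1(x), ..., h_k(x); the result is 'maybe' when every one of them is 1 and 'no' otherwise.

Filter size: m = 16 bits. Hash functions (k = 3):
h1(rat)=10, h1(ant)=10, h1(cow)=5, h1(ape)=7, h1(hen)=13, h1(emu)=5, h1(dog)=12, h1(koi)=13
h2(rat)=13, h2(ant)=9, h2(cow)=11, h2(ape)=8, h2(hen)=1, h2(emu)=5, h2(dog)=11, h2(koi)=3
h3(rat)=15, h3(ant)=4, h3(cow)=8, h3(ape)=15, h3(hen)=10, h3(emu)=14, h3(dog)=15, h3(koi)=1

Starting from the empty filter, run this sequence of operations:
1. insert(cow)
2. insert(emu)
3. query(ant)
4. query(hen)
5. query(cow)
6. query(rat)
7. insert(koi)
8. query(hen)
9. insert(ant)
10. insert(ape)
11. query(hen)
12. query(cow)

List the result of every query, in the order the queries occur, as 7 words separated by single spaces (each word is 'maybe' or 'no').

Start: bits=0000000000000000
Op 1: insert cow -> sets bits 5 8 11 -> bits=0000010010010000
Op 2: insert emu -> sets bits 5 14 -> bits=0000010010010010
Op 3: query ant -> checks bit4=0, bit9=0, bit10=0 (has a 0) -> no
Op 4: query hen -> checks bit1=0, bit10=0, bit13=0 (has a 0) -> no
Op 5: query cow -> checks bit5=1, bit8=1, bit11=1 (all 1) -> maybe
Op 6: query rat -> checks bit10=0, bit13=0, bit15=0 (has a 0) -> no
Op 7: insert koi -> sets bits 1 3 13 -> bits=0101010010010110
Op 8: query hen -> checks bit1=1, bit10=0, bit13=1 (has a 0) -> no
Op 9: insert ant -> sets bits 4 9 10 -> bits=0101110011110110
Op 10: insert ape -> sets bits 7 8 15 -> bits=0101110111110111
Op 11: query hen -> checks bit1=1, bit10=1, bit13=1 (all 1) -> maybe
Op 12: query cow -> checks bit5=1, bit8=1, bit11=1 (all 1) -> maybe
Query results in order: no no maybe no no maybe maybe

Answer: no no maybe no no maybe maybe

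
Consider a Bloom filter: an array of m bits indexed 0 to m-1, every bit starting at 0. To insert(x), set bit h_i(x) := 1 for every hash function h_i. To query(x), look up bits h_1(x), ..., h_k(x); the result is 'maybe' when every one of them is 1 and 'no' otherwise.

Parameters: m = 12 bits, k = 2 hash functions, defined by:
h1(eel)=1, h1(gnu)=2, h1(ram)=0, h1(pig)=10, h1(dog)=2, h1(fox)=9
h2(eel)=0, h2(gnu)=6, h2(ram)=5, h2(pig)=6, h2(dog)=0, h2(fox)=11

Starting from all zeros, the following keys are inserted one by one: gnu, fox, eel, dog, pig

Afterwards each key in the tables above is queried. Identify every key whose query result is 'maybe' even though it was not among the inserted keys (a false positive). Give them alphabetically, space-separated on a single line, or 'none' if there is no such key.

Answer: none

Derivation:
Start: bits=000000000000
After insert 'gnu': sets bits 2 6 -> bits=001000100000
After insert 'fox': sets bits 9 11 -> bits=001000100101
After insert 'eel': sets bits 0 1 -> bits=111000100101
After insert 'dog': sets bits 0 2 -> bits=111000100101
After insert 'pig': sets bits 6 10 -> bits=111000100111
Not inserted: ram — query each against bits=111000100111:
query ram: checks bit0=1, bit5=0 (has a 0) -> no => not a false positive
False positives (alphabetical): none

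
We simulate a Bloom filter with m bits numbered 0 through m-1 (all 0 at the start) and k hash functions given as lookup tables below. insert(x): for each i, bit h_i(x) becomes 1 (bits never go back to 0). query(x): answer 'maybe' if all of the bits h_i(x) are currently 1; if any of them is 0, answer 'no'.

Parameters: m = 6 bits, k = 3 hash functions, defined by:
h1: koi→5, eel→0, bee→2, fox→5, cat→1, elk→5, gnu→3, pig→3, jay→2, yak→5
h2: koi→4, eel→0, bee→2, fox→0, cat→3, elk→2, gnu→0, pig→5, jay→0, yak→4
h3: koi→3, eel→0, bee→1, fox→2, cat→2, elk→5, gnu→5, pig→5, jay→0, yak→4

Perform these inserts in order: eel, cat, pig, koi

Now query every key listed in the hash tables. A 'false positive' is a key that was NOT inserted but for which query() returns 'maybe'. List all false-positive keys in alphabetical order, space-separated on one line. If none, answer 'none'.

Answer: bee elk fox gnu jay yak

Derivation:
Start: bits=000000
After insert 'eel': sets bits 0 -> bits=100000
After insert 'cat': sets bits 1 2 3 -> bits=111100
After insert 'pig': sets bits 3 5 -> bits=111101
After insert 'koi': sets bits 3 4 5 -> bits=111111
Not inserted: bee elk fox gnu jay yak — query each against bits=111111:
query bee: checks bit1=1, bit2=1 (all 1) -> maybe => FALSE POSITIVE
query elk: checks bit2=1, bit5=1 (all 1) -> maybe => FALSE POSITIVE
query fox: checks bit0=1, bit2=1, bit5=1 (all 1) -> maybe => FALSE POSITIVE
query gnu: checks bit0=1, bit3=1, bit5=1 (all 1) -> maybe => FALSE POSITIVE
query jay: checks bit0=1, bit2=1 (all 1) -> maybe => FALSE POSITIVE
query yak: checks bit4=1, bit5=1 (all 1) -> maybe => FALSE POSITIVE
False positives (alphabetical): bee elk fox gnu jay yak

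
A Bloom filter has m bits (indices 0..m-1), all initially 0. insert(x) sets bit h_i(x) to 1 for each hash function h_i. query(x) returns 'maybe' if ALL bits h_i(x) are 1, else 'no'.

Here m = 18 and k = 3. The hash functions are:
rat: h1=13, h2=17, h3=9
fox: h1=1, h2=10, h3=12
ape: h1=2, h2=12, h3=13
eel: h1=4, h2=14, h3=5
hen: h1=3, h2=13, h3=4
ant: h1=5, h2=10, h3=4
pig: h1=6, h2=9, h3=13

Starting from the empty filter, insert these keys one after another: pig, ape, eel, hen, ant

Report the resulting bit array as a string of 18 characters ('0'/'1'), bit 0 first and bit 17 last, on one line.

Answer: 001111100110111000

Derivation:
Start: bits=000000000000000000
After insert 'pig': sets bits 6 9 13 -> bits=000000100100010000
After insert 'ape': sets bits 2 12 13 -> bits=001000100100110000
After insert 'eel': sets bits 4 5 14 -> bits=001011100100111000
After insert 'hen': sets bits 3 4 13 -> bits=001111100100111000
After insert 'ant': sets bits 4 5 10 -> bits=001111100110111000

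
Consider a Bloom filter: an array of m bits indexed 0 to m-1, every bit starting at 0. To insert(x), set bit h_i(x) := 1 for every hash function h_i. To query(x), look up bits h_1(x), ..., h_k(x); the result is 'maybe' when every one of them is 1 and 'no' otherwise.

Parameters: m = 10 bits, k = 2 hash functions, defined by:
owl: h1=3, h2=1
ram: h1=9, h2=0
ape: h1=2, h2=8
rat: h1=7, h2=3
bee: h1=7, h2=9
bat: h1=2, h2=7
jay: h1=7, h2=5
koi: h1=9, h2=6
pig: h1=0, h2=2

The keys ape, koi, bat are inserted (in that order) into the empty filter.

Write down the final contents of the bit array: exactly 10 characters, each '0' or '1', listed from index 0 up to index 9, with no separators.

Answer: 0010001111

Derivation:
Start: bits=0000000000
After insert 'ape': sets bits 2 8 -> bits=0010000010
After insert 'koi': sets bits 6 9 -> bits=0010001011
After insert 'bat': sets bits 2 7 -> bits=0010001111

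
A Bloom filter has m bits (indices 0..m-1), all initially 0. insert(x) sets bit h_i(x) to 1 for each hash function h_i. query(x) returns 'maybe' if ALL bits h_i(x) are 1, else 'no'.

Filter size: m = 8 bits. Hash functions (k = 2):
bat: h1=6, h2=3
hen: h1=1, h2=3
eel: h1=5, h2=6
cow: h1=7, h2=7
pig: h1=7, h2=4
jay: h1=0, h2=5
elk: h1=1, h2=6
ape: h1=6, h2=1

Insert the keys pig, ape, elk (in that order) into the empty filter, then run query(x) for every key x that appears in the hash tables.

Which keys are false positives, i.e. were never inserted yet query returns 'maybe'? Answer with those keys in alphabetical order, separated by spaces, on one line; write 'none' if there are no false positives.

Answer: cow

Derivation:
Start: bits=00000000
After insert 'pig': sets bits 4 7 -> bits=00001001
After insert 'ape': sets bits 1 6 -> bits=01001011
After insert 'elk': sets bits 1 6 -> bits=01001011
Not inserted: bat cow eel hen jay — query each against bits=01001011:
query bat: checks bit3=0, bit6=1 (has a 0) -> no => not a false positive
query cow: checks bit7=1 (all 1) -> maybe => FALSE POSITIVE
query eel: checks bit5=0, bit6=1 (has a 0) -> no => not a false positive
query hen: checks bit1=1, bit3=0 (has a 0) -> no => not a false positive
query jay: checks bit0=0, bit5=0 (has a 0) -> no => not a false positive
False positives (alphabetical): cow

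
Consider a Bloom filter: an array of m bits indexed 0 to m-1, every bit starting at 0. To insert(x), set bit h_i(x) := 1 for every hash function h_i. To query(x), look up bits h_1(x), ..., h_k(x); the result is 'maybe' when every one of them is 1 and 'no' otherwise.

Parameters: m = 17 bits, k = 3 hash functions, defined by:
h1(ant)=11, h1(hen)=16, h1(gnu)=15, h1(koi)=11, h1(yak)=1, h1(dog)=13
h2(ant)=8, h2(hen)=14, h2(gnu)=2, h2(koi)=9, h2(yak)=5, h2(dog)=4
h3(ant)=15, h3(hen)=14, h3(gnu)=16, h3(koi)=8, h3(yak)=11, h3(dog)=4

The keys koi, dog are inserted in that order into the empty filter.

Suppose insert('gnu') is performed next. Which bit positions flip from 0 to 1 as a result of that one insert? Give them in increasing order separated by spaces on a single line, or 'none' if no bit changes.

Start: bits=00000000000000000
After insert 'koi': sets bits 8 9 11 -> bits=00000000110100000
After insert 'dog': sets bits 4 13 -> bits=00001000110101000
insert 'gnu' would touch bits 2 15 16; currently bit2=0, bit15=0, bit16=0
Bits that are 0 among those (would change 0->1): 2 15 16

Answer: 2 15 16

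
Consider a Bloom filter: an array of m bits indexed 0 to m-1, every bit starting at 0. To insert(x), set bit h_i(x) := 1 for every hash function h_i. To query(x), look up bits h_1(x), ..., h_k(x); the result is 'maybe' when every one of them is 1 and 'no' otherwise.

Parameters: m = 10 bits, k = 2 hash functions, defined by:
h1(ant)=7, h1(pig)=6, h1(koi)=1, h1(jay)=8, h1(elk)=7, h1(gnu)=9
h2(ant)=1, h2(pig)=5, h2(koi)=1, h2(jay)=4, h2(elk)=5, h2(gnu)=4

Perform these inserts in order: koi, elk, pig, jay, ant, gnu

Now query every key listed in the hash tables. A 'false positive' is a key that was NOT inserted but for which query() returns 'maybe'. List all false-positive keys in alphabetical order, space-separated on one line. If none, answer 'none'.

Start: bits=0000000000
After insert 'koi': sets bits 1 -> bits=0100000000
After insert 'elk': sets bits 5 7 -> bits=0100010100
After insert 'pig': sets bits 5 6 -> bits=0100011100
After insert 'jay': sets bits 4 8 -> bits=0100111110
After insert 'ant': sets bits 1 7 -> bits=0100111110
After insert 'gnu': sets bits 4 9 -> bits=0100111111
Not inserted: (none) — query each against bits=0100111111:
False positives (alphabetical): none

Answer: none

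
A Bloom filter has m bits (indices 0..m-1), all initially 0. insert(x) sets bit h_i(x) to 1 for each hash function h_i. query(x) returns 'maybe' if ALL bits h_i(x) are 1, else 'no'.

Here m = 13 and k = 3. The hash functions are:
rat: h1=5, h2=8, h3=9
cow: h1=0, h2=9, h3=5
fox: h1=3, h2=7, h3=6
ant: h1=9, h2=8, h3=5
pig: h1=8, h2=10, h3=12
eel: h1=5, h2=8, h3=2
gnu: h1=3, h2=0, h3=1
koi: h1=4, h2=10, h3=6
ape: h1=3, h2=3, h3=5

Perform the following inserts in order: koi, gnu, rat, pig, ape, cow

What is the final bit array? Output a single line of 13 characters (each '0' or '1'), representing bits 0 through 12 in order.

Start: bits=0000000000000
After insert 'koi': sets bits 4 6 10 -> bits=0000101000100
After insert 'gnu': sets bits 0 1 3 -> bits=1101101000100
After insert 'rat': sets bits 5 8 9 -> bits=1101111011100
After insert 'pig': sets bits 8 10 12 -> bits=1101111011101
After insert 'ape': sets bits 3 5 -> bits=1101111011101
After insert 'cow': sets bits 0 5 9 -> bits=1101111011101

Answer: 1101111011101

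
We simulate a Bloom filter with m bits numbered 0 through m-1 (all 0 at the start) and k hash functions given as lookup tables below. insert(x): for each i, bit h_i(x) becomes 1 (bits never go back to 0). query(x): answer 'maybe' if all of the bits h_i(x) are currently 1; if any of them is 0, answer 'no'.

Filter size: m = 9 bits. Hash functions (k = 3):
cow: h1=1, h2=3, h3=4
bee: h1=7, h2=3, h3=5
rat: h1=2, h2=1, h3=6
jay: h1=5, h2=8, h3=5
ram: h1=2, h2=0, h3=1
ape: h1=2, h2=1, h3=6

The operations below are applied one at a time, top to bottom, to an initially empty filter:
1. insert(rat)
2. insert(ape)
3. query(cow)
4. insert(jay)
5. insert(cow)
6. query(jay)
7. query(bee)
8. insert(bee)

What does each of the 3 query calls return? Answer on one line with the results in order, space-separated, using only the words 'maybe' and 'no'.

Start: bits=000000000
Op 1: insert rat -> sets bits 1 2 6 -> bits=011000100
Op 2: insert ape -> sets bits 1 2 6 -> bits=011000100
Op 3: query cow -> checks bit1=1, bit3=0, bit4=0 (has a 0) -> no
Op 4: insert jay -> sets bits 5 8 -> bits=011001101
Op 5: insert cow -> sets bits 1 3 4 -> bits=011111101
Op 6: query jay -> checks bit5=1, bit8=1 (all 1) -> maybe
Op 7: query bee -> checks bit3=1, bit5=1, bit7=0 (has a 0) -> no
Op 8: insert bee -> sets bits 3 5 7 -> bits=011111111
Query results in order: no maybe no

Answer: no maybe no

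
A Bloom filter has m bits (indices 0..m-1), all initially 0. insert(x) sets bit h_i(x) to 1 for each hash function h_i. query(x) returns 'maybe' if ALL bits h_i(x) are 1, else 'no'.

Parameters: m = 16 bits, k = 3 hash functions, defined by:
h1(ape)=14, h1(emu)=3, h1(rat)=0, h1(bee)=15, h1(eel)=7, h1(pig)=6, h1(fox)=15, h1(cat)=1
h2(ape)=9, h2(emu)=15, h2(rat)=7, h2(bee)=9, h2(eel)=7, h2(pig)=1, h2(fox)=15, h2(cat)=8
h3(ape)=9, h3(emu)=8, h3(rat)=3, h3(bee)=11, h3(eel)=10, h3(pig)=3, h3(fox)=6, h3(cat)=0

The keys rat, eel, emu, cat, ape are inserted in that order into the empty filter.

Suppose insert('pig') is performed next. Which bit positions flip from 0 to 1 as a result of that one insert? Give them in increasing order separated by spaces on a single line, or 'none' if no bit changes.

Start: bits=0000000000000000
After insert 'rat': sets bits 0 3 7 -> bits=1001000100000000
After insert 'eel': sets bits 7 10 -> bits=1001000100100000
After insert 'emu': sets bits 3 8 15 -> bits=1001000110100001
After insert 'cat': sets bits 0 1 8 -> bits=1101000110100001
After insert 'ape': sets bits 9 14 -> bits=1101000111100011
insert 'pig' would touch bits 1 3 6; currently bit1=1, bit3=1, bit6=0
Bits that are 0 among those (would change 0->1): 6

Answer: 6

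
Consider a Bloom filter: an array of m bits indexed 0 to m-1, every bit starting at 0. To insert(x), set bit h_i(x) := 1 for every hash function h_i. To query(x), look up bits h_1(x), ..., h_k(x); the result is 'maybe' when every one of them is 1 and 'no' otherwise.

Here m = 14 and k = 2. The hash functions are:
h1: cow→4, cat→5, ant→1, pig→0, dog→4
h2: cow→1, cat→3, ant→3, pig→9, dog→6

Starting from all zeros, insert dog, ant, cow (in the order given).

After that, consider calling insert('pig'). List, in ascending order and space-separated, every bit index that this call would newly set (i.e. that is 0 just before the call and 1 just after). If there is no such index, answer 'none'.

Answer: 0 9

Derivation:
Start: bits=00000000000000
After insert 'dog': sets bits 4 6 -> bits=00001010000000
After insert 'ant': sets bits 1 3 -> bits=01011010000000
After insert 'cow': sets bits 1 4 -> bits=01011010000000
insert 'pig' would touch bits 0 9; currently bit0=0, bit9=0
Bits that are 0 among those (would change 0->1): 0 9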